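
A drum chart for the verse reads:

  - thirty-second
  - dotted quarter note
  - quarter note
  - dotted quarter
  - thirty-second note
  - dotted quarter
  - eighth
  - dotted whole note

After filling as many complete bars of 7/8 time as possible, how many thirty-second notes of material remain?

One bar of 7/8 = 28 thirty-second notes.
In thirty-second notes: thirty-second = 1; dotted quarter note = 12; quarter note = 8; dotted quarter = 12; thirty-second note = 1; dotted quarter = 12; eighth = 4; dotted whole note = 48.
Adding: 1 + 12 + 8 + 12 + 1 + 12 + 4 + 48 = 98.
98 ÷ 28 = 3 complete bars with 14 thirty-second notes remaining.

14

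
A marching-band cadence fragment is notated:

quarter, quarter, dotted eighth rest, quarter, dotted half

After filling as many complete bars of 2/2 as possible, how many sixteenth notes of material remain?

One bar of 2/2 = 16 sixteenth notes.
Convert each value to sixteenth notes: quarter = 4; quarter = 4; dotted eighth rest = 3; quarter = 4; dotted half = 12.
Total: 4 + 4 + 3 + 4 + 12 = 27.
27 ÷ 16 = 1 complete bar with 11 sixteenth notes remaining.

11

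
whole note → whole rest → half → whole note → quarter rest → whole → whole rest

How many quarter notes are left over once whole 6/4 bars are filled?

One bar of 6/4 = 6 quarter notes.
Convert each value to quarter notes: whole note = 4; whole rest = 4; half = 2; whole note = 4; quarter rest = 1; whole = 4; whole rest = 4.
Sum: 4 + 4 + 2 + 4 + 1 + 4 + 4 = 23.
23 ÷ 6 = 3 complete bars with 5 quarter notes remaining.

5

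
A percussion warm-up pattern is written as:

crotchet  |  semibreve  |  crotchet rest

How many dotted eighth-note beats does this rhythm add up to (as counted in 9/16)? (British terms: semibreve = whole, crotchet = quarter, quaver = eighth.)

One dotted eighth-note beat = 3 sixteenth notes.
Convert each value to sixteenth notes: crotchet = 4; semibreve = 16; crotchet rest = 4.
Adding: 4 + 16 + 4 = 24.
24 ÷ 3 = 8 beats.

8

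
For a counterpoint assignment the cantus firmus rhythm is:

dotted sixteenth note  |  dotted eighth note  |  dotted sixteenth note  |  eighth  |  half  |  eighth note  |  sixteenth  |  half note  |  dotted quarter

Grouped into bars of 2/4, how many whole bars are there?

One bar of 2/4 = 16 thirty-second notes.
Each duration in thirty-second notes: dotted sixteenth note = 3; dotted eighth note = 6; dotted sixteenth note = 3; eighth = 4; half = 16; eighth note = 4; sixteenth = 2; half note = 16; dotted quarter = 12.
Adding: 3 + 6 + 3 + 4 + 16 + 4 + 2 + 16 + 12 = 66.
66 ÷ 16 = 4 complete bars with 2 left over.

4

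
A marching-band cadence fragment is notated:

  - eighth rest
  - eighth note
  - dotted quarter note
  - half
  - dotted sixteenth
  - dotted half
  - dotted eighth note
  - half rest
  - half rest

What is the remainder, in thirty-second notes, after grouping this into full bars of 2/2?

One bar of 2/2 = 32 thirty-second notes.
Convert each value to thirty-second notes: eighth rest = 4; eighth note = 4; dotted quarter note = 12; half = 16; dotted sixteenth = 3; dotted half = 24; dotted eighth note = 6; half rest = 16; half rest = 16.
Total: 4 + 4 + 12 + 16 + 3 + 24 + 6 + 16 + 16 = 101.
101 ÷ 32 = 3 complete bars with 5 thirty-second notes remaining.

5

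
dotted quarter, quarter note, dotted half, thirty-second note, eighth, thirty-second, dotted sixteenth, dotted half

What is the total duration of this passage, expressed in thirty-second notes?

77

Working in thirty-second notes: dotted quarter = 12; quarter note = 8; dotted half = 24; thirty-second note = 1; eighth = 4; thirty-second = 1; dotted sixteenth = 3; dotted half = 24.
Altogether 12 + 8 + 24 + 1 + 4 + 1 + 3 + 24 = 77 thirty-second notes.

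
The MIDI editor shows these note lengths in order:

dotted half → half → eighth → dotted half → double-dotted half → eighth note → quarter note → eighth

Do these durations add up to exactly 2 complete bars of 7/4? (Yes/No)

Yes

One bar of 7/4 = 14 eighth notes, so 2 bars = 28.
Each duration in eighth notes: dotted half = 6; half = 4; eighth = 1; dotted half = 6; double-dotted half = 7; eighth note = 1; quarter note = 2; eighth = 1.
Altogether 6 + 4 + 1 + 6 + 7 + 1 + 2 + 1 = 28.
28 equals 28, so the answer is Yes.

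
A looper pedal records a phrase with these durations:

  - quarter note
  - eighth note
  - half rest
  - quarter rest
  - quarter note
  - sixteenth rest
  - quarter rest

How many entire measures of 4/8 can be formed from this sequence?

3

One bar of 4/8 = 8 sixteenth notes.
Working in sixteenth notes: quarter note = 4; eighth note = 2; half rest = 8; quarter rest = 4; quarter note = 4; sixteenth rest = 1; quarter rest = 4.
Total: 4 + 2 + 8 + 4 + 4 + 1 + 4 = 27.
27 ÷ 8 = 3 complete bars with 3 left over.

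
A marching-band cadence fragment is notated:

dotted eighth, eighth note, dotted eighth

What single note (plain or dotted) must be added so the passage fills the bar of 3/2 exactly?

The bar of 3/2 = 24 sixteenth notes.
Convert each value to sixteenth notes: dotted eighth = 3; eighth note = 2; dotted eighth = 3.
Total: 3 + 2 + 3 = 8.
Remaining: 24 − 8 = 16 sixteenth notes, which is a whole note.

whole note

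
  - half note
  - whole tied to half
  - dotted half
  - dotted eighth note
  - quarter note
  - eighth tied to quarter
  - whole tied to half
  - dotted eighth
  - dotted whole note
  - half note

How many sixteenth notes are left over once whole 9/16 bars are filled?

One bar of 9/16 = 9 sixteenth notes.
Convert each value to sixteenth notes: half note = 8; whole tied to half (whole + half) = 24; dotted half = 12; dotted eighth note = 3; quarter note = 4; eighth tied to quarter (eighth + quarter) = 6; whole tied to half (whole + half) = 24; dotted eighth = 3; dotted whole note = 24; half note = 8.
Sum: 8 + 24 + 12 + 3 + 4 + 6 + 24 + 3 + 24 + 8 = 116.
116 ÷ 9 = 12 complete bars with 8 sixteenth notes remaining.

8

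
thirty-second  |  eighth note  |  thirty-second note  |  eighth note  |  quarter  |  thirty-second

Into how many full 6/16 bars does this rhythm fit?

One bar of 6/16 = 12 thirty-second notes.
Express everything in thirty-second notes: thirty-second = 1; eighth note = 4; thirty-second note = 1; eighth note = 4; quarter = 8; thirty-second = 1.
Total: 1 + 4 + 1 + 4 + 8 + 1 = 19.
19 ÷ 12 = 1 complete bar with 7 left over.

1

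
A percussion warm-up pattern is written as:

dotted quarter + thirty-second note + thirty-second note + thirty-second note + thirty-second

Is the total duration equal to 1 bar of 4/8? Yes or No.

Yes

One bar of 4/8 = 16 thirty-second notes.
Each duration in thirty-second notes: dotted quarter = 12; thirty-second note = 1; thirty-second note = 1; thirty-second note = 1; thirty-second = 1.
Adding: 12 + 1 + 1 + 1 + 1 = 16.
16 equals 16, so the answer is Yes.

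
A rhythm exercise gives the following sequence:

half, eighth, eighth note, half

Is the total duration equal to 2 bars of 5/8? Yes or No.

Yes

One bar of 5/8 = 5 eighth notes, so 2 bars = 10.
Working in eighth notes: half = 4; eighth = 1; eighth note = 1; half = 4.
Total: 4 + 1 + 1 + 4 = 10.
10 equals 10, so the answer is Yes.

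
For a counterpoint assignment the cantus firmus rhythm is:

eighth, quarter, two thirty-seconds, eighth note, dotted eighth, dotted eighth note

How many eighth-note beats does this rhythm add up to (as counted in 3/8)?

One eighth-note beat = 4 thirty-second notes.
Express everything in thirty-second notes: eighth = 4; quarter = 8; thirty-second = 1; thirty-second = 1; eighth note = 4; dotted eighth = 6; dotted eighth note = 6.
Altogether 4 + 8 + 1 + 1 + 4 + 6 + 6 = 30.
30 ÷ 4 = 7.5 beats.

7.5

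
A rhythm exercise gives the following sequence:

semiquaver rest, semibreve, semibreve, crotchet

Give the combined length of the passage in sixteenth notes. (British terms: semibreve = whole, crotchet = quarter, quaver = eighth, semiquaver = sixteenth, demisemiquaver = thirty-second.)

Express everything in sixteenth notes: semiquaver rest = 1; semibreve = 16; semibreve = 16; crotchet = 4.
Total: 1 + 16 + 16 + 4 = 37 sixteenth notes.

37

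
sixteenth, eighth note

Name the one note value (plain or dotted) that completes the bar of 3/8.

dotted eighth note

The bar of 3/8 = 6 sixteenth notes.
In sixteenth notes: sixteenth = 1; eighth note = 2.
Adding: 1 + 2 = 3.
Remaining: 6 − 3 = 3 sixteenth notes, which is a dotted eighth note.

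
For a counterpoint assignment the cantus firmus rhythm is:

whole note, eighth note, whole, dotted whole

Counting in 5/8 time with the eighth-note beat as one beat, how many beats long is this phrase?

29

One eighth-note beat = 2 sixteenth notes.
Express everything in sixteenth notes: whole note = 16; eighth note = 2; whole = 16; dotted whole = 24.
Altogether 16 + 2 + 16 + 24 = 58.
58 ÷ 2 = 29 beats.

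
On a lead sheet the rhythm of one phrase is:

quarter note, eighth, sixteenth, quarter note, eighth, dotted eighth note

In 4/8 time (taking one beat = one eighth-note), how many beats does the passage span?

8

One eighth-note beat = 2 sixteenth notes.
Working in sixteenth notes: quarter note = 4; eighth = 2; sixteenth = 1; quarter note = 4; eighth = 2; dotted eighth note = 3.
Sum: 4 + 2 + 1 + 4 + 2 + 3 = 16.
16 ÷ 2 = 8 beats.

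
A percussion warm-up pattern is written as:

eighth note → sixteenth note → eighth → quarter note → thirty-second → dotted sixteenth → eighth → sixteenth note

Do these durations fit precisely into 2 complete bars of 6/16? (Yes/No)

One bar of 6/16 = 12 thirty-second notes, so 2 bars = 24.
Express everything in thirty-second notes: eighth note = 4; sixteenth note = 2; eighth = 4; quarter note = 8; thirty-second = 1; dotted sixteenth = 3; eighth = 4; sixteenth note = 2.
Sum: 4 + 2 + 4 + 8 + 1 + 3 + 4 + 2 = 28.
28 exceeds 24, so the answer is No.

No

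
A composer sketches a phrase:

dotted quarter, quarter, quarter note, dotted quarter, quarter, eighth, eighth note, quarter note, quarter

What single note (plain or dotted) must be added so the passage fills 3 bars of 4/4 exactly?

3 bars of 4/4 = 24 eighth notes.
In eighth notes: dotted quarter = 3; quarter = 2; quarter note = 2; dotted quarter = 3; quarter = 2; eighth = 1; eighth note = 1; quarter note = 2; quarter = 2.
Total: 3 + 2 + 2 + 3 + 2 + 1 + 1 + 2 + 2 = 18.
Remaining: 24 − 18 = 6 eighth notes, which is a dotted half note.

dotted half note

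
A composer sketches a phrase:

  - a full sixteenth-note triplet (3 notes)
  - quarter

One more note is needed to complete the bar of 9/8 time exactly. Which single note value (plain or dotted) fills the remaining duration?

dotted half note

The bar of 9/8 = 9 eighth notes.
Express everything in eighth notes: a full sixteenth-note triplet (3 notes) (three triplet sixteenths span one eighth) = 1; quarter = 2.
Adding: 1 + 2 = 3.
Remaining: 9 − 3 = 6 eighth notes, which is a dotted half note.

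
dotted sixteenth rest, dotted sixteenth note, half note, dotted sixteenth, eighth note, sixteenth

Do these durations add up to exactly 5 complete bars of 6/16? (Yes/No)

One bar of 6/16 = 12 thirty-second notes, so 5 bars = 60.
Working in thirty-second notes: dotted sixteenth rest = 3; dotted sixteenth note = 3; half note = 16; dotted sixteenth = 3; eighth note = 4; sixteenth = 2.
Total: 3 + 3 + 16 + 3 + 4 + 2 = 31.
31 falls short of 60, so the answer is No.

No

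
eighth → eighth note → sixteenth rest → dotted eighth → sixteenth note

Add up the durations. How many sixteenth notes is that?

9

Each duration in sixteenth notes: eighth = 2; eighth note = 2; sixteenth rest = 1; dotted eighth = 3; sixteenth note = 1.
Adding: 2 + 2 + 1 + 3 + 1 = 9 sixteenth notes.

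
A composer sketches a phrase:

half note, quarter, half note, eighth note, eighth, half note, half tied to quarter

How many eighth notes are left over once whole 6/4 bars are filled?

10

One bar of 6/4 = 12 eighth notes.
Convert each value to eighth notes: half note = 4; quarter = 2; half note = 4; eighth note = 1; eighth = 1; half note = 4; half tied to quarter (half + quarter) = 6.
Altogether 4 + 2 + 4 + 1 + 1 + 4 + 6 = 22.
22 ÷ 12 = 1 complete bar with 10 eighth notes remaining.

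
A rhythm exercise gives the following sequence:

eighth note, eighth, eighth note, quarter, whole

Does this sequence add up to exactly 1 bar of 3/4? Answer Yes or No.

No

One bar of 3/4 = 6 eighth notes.
Express everything in eighth notes: eighth note = 1; eighth = 1; eighth note = 1; quarter = 2; whole = 8.
Adding: 1 + 1 + 1 + 2 + 8 = 13.
13 exceeds 6, so the answer is No.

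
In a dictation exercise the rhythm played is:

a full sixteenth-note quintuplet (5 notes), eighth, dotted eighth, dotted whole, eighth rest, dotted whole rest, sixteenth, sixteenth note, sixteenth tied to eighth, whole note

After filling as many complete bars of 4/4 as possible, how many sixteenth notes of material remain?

0

One bar of 4/4 = 16 sixteenth notes.
In sixteenth notes: a full sixteenth-note quintuplet (5 notes) (five quintuplet sixteenths span one quarter) = 4; eighth = 2; dotted eighth = 3; dotted whole = 24; eighth rest = 2; dotted whole rest = 24; sixteenth = 1; sixteenth note = 1; sixteenth tied to eighth (sixteenth + eighth) = 3; whole note = 16.
Sum: 4 + 2 + 3 + 24 + 2 + 24 + 1 + 1 + 3 + 16 = 80.
80 ÷ 16 = 5 complete bars with 0 sixteenth notes remaining.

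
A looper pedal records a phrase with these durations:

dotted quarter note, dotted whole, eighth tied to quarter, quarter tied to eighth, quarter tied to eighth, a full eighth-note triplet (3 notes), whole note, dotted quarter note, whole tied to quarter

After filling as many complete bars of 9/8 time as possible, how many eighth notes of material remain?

2

One bar of 9/8 = 9 eighth notes.
Express everything in eighth notes: dotted quarter note = 3; dotted whole = 12; eighth tied to quarter (eighth + quarter) = 3; quarter tied to eighth (quarter + eighth) = 3; quarter tied to eighth (quarter + eighth) = 3; a full eighth-note triplet (3 notes) (three triplet eighths span one quarter) = 2; whole note = 8; dotted quarter note = 3; whole tied to quarter (whole + quarter) = 10.
Sum: 3 + 12 + 3 + 3 + 3 + 2 + 8 + 3 + 10 = 47.
47 ÷ 9 = 5 complete bars with 2 eighth notes remaining.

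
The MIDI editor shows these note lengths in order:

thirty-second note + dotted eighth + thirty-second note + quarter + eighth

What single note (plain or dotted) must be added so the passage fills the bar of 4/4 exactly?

The bar of 4/4 = 32 thirty-second notes.
Working in thirty-second notes: thirty-second note = 1; dotted eighth = 6; thirty-second note = 1; quarter = 8; eighth = 4.
Altogether 1 + 6 + 1 + 8 + 4 = 20.
Remaining: 32 − 20 = 12 thirty-second notes, which is a dotted quarter note.

dotted quarter note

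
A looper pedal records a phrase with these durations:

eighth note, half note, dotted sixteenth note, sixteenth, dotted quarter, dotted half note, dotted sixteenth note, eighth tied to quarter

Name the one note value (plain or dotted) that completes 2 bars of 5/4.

eighth note

2 bars of 5/4 = 80 thirty-second notes.
Express everything in thirty-second notes: eighth note = 4; half note = 16; dotted sixteenth note = 3; sixteenth = 2; dotted quarter = 12; dotted half note = 24; dotted sixteenth note = 3; eighth tied to quarter (eighth + quarter) = 12.
Total: 4 + 16 + 3 + 2 + 12 + 24 + 3 + 12 = 76.
Remaining: 80 − 76 = 4 thirty-second notes, which is a eighth note.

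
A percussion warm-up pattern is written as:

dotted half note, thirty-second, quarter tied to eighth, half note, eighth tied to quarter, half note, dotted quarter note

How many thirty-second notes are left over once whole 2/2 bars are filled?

One bar of 2/2 = 32 thirty-second notes.
Each duration in thirty-second notes: dotted half note = 24; thirty-second = 1; quarter tied to eighth (quarter + eighth) = 12; half note = 16; eighth tied to quarter (eighth + quarter) = 12; half note = 16; dotted quarter note = 12.
Total: 24 + 1 + 12 + 16 + 12 + 16 + 12 = 93.
93 ÷ 32 = 2 complete bars with 29 thirty-second notes remaining.

29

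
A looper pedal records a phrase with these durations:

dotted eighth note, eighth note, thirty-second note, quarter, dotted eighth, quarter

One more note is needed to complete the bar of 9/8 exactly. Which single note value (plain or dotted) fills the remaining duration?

The bar of 9/8 = 36 thirty-second notes.
Express everything in thirty-second notes: dotted eighth note = 6; eighth note = 4; thirty-second note = 1; quarter = 8; dotted eighth = 6; quarter = 8.
Altogether 6 + 4 + 1 + 8 + 6 + 8 = 33.
Remaining: 36 − 33 = 3 thirty-second notes, which is a dotted sixteenth note.

dotted sixteenth note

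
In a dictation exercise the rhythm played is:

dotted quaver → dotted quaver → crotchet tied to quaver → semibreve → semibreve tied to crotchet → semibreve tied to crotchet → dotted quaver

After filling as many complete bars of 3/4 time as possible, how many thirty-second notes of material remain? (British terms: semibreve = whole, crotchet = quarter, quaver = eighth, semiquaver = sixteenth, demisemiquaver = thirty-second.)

22

One bar of 3/4 = 12 sixteenth notes.
Each duration in sixteenth notes: dotted quaver = 3; dotted quaver = 3; crotchet tied to quaver (crotchet + quaver) = 6; semibreve = 16; semibreve tied to crotchet (semibreve + crotchet) = 20; semibreve tied to crotchet (semibreve + crotchet) = 20; dotted quaver = 3.
Sum: 3 + 3 + 6 + 16 + 20 + 20 + 3 = 71.
71 ÷ 12 = 5 complete bars with 11 sixteenth notes remaining = 22 thirty-second notes.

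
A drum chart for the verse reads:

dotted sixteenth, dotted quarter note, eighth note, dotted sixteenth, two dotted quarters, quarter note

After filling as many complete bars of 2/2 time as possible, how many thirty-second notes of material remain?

One bar of 2/2 = 32 thirty-second notes.
Express everything in thirty-second notes: dotted sixteenth = 3; dotted quarter note = 12; eighth note = 4; dotted sixteenth = 3; dotted quarter = 12; dotted quarter = 12; quarter note = 8.
Total: 3 + 12 + 4 + 3 + 12 + 12 + 8 = 54.
54 ÷ 32 = 1 complete bar with 22 thirty-second notes remaining.

22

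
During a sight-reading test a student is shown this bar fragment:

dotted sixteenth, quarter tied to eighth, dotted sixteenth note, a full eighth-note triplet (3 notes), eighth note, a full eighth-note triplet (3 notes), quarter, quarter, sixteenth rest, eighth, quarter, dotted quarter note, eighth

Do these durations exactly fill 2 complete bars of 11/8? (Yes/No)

No

One bar of 11/8 = 44 thirty-second notes, so 2 bars = 88.
In thirty-second notes: dotted sixteenth = 3; quarter tied to eighth (quarter + eighth) = 12; dotted sixteenth note = 3; a full eighth-note triplet (3 notes) (three triplet eighths span one quarter) = 8; eighth note = 4; a full eighth-note triplet (3 notes) (three triplet eighths span one quarter) = 8; quarter = 8; quarter = 8; sixteenth rest = 2; eighth = 4; quarter = 8; dotted quarter note = 12; eighth = 4.
Adding: 3 + 12 + 3 + 8 + 4 + 8 + 8 + 8 + 2 + 4 + 8 + 12 + 4 = 84.
84 falls short of 88, so the answer is No.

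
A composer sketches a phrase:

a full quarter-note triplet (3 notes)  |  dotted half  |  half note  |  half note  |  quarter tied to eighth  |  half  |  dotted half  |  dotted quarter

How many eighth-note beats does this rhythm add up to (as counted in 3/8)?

One eighth-note beat = 2 sixteenth notes.
In sixteenth notes: a full quarter-note triplet (3 notes) (three triplet quarters span one half) = 8; dotted half = 12; half note = 8; half note = 8; quarter tied to eighth (quarter + eighth) = 6; half = 8; dotted half = 12; dotted quarter = 6.
Sum: 8 + 12 + 8 + 8 + 6 + 8 + 12 + 6 = 68.
68 ÷ 2 = 34 beats.

34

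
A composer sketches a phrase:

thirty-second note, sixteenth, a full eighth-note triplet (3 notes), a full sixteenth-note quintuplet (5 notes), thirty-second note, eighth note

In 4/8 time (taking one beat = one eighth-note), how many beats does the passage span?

6

One eighth-note beat = 4 thirty-second notes.
Working in thirty-second notes: thirty-second note = 1; sixteenth = 2; a full eighth-note triplet (3 notes) (three triplet eighths span one quarter) = 8; a full sixteenth-note quintuplet (5 notes) (five quintuplet sixteenths span one quarter) = 8; thirty-second note = 1; eighth note = 4.
Sum: 1 + 2 + 8 + 8 + 1 + 4 = 24.
24 ÷ 4 = 6 beats.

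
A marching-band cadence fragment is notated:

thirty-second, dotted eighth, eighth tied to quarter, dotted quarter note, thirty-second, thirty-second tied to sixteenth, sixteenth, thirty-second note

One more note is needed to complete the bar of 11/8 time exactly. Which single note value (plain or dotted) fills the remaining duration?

The bar of 11/8 = 44 thirty-second notes.
Each duration in thirty-second notes: thirty-second = 1; dotted eighth = 6; eighth tied to quarter (eighth + quarter) = 12; dotted quarter note = 12; thirty-second = 1; thirty-second tied to sixteenth (thirty-second + sixteenth) = 3; sixteenth = 2; thirty-second note = 1.
Total: 1 + 6 + 12 + 12 + 1 + 3 + 2 + 1 = 38.
Remaining: 44 − 38 = 6 thirty-second notes, which is a dotted eighth note.

dotted eighth note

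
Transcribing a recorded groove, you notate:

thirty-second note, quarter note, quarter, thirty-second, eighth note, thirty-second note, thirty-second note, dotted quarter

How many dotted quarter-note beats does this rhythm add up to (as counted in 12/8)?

3

One dotted quarter-note beat = 12 thirty-second notes.
Each duration in thirty-second notes: thirty-second note = 1; quarter note = 8; quarter = 8; thirty-second = 1; eighth note = 4; thirty-second note = 1; thirty-second note = 1; dotted quarter = 12.
Altogether 1 + 8 + 8 + 1 + 4 + 1 + 1 + 12 = 36.
36 ÷ 12 = 3 beats.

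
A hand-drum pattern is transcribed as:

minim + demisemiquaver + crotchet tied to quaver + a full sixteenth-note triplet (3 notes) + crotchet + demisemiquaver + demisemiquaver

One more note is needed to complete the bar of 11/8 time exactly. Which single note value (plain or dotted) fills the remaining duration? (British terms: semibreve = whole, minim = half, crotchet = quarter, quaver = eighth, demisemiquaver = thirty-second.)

The bar of 11/8 = 44 thirty-second notes.
Express everything in thirty-second notes: minim = 16; demisemiquaver = 1; crotchet tied to quaver (crotchet + quaver) = 12; a full sixteenth-note triplet (3 notes) (three triplet sixteenths span one eighth) = 4; crotchet = 8; demisemiquaver = 1; demisemiquaver = 1.
Altogether 16 + 1 + 12 + 4 + 8 + 1 + 1 = 43.
Remaining: 44 − 43 = 1 thirty-second note, which is a thirty-second note.

thirty-second note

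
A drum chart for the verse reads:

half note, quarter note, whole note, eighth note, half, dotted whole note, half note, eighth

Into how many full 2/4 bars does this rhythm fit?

9

One bar of 2/4 = 4 eighth notes.
Convert each value to eighth notes: half note = 4; quarter note = 2; whole note = 8; eighth note = 1; half = 4; dotted whole note = 12; half note = 4; eighth = 1.
Total: 4 + 2 + 8 + 1 + 4 + 12 + 4 + 1 = 36.
36 ÷ 4 = 9 complete bars with 0 left over.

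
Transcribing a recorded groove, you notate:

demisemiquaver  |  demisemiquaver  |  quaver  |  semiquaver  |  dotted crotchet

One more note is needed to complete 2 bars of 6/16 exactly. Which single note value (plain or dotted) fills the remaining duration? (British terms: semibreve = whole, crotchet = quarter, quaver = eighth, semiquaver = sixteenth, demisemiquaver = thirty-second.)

eighth note

2 bars of 6/16 = 24 thirty-second notes.
Express everything in thirty-second notes: demisemiquaver = 1; demisemiquaver = 1; quaver = 4; semiquaver = 2; dotted crotchet = 12.
Total: 1 + 1 + 4 + 2 + 12 = 20.
Remaining: 24 − 20 = 4 thirty-second notes, which is a eighth note.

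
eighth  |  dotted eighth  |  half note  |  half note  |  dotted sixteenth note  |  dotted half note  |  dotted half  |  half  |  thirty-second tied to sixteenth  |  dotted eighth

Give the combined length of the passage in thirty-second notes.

118

Convert each value to thirty-second notes: eighth = 4; dotted eighth = 6; half note = 16; half note = 16; dotted sixteenth note = 3; dotted half note = 24; dotted half = 24; half = 16; thirty-second tied to sixteenth (thirty-second + sixteenth) = 3; dotted eighth = 6.
Sum: 4 + 6 + 16 + 16 + 3 + 24 + 24 + 16 + 3 + 6 = 118 thirty-second notes.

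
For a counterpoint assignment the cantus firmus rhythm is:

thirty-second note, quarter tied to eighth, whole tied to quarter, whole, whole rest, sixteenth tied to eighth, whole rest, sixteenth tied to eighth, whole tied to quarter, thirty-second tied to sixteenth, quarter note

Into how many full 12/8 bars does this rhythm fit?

4

One bar of 12/8 = 48 thirty-second notes.
Convert each value to thirty-second notes: thirty-second note = 1; quarter tied to eighth (quarter + eighth) = 12; whole tied to quarter (whole + quarter) = 40; whole = 32; whole rest = 32; sixteenth tied to eighth (sixteenth + eighth) = 6; whole rest = 32; sixteenth tied to eighth (sixteenth + eighth) = 6; whole tied to quarter (whole + quarter) = 40; thirty-second tied to sixteenth (thirty-second + sixteenth) = 3; quarter note = 8.
Adding: 1 + 12 + 40 + 32 + 32 + 6 + 32 + 6 + 40 + 3 + 8 = 212.
212 ÷ 48 = 4 complete bars with 20 left over.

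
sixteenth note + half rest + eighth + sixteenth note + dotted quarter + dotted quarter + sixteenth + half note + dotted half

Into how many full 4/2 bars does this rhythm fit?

One bar of 4/2 = 32 sixteenth notes.
Each duration in sixteenth notes: sixteenth note = 1; half rest = 8; eighth = 2; sixteenth note = 1; dotted quarter = 6; dotted quarter = 6; sixteenth = 1; half note = 8; dotted half = 12.
Sum: 1 + 8 + 2 + 1 + 6 + 6 + 1 + 8 + 12 = 45.
45 ÷ 32 = 1 complete bar with 13 left over.

1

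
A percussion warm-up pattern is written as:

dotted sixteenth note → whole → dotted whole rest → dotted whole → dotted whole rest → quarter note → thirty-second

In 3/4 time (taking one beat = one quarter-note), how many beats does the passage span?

23.5

One quarter-note beat = 8 thirty-second notes.
Express everything in thirty-second notes: dotted sixteenth note = 3; whole = 32; dotted whole rest = 48; dotted whole = 48; dotted whole rest = 48; quarter note = 8; thirty-second = 1.
Adding: 3 + 32 + 48 + 48 + 48 + 8 + 1 = 188.
188 ÷ 8 = 23.5 beats.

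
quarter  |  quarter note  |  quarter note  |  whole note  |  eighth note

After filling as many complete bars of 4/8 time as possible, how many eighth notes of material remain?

3

One bar of 4/8 = 4 eighth notes.
Each duration in eighth notes: quarter = 2; quarter note = 2; quarter note = 2; whole note = 8; eighth note = 1.
Total: 2 + 2 + 2 + 8 + 1 = 15.
15 ÷ 4 = 3 complete bars with 3 eighth notes remaining.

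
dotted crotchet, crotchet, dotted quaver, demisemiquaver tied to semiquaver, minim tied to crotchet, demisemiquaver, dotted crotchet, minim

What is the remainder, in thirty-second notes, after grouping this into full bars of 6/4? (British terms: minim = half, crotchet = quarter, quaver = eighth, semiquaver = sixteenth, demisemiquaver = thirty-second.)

One bar of 6/4 = 48 thirty-second notes.
Express everything in thirty-second notes: dotted crotchet = 12; crotchet = 8; dotted quaver = 6; demisemiquaver tied to semiquaver (demisemiquaver + semiquaver) = 3; minim tied to crotchet (minim + crotchet) = 24; demisemiquaver = 1; dotted crotchet = 12; minim = 16.
Adding: 12 + 8 + 6 + 3 + 24 + 1 + 12 + 16 = 82.
82 ÷ 48 = 1 complete bar with 34 thirty-second notes remaining.

34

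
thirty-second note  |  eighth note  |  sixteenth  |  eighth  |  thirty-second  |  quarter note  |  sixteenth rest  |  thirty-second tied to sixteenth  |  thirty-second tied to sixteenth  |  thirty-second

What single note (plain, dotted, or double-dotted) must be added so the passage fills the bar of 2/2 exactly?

The bar of 2/2 = 32 thirty-second notes.
Working in thirty-second notes: thirty-second note = 1; eighth note = 4; sixteenth = 2; eighth = 4; thirty-second = 1; quarter note = 8; sixteenth rest = 2; thirty-second tied to sixteenth (thirty-second + sixteenth) = 3; thirty-second tied to sixteenth (thirty-second + sixteenth) = 3; thirty-second = 1.
Total: 1 + 4 + 2 + 4 + 1 + 8 + 2 + 3 + 3 + 1 = 29.
Remaining: 32 − 29 = 3 thirty-second notes, which is a dotted sixteenth note.

dotted sixteenth note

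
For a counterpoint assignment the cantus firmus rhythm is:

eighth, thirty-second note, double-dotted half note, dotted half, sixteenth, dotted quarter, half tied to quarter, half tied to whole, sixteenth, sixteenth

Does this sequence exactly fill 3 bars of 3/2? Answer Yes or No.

One bar of 3/2 = 48 thirty-second notes, so 3 bars = 144.
Each duration in thirty-second notes: eighth = 4; thirty-second note = 1; double-dotted half note = 28; dotted half = 24; sixteenth = 2; dotted quarter = 12; half tied to quarter (half + quarter) = 24; half tied to whole (half + whole) = 48; sixteenth = 2; sixteenth = 2.
Sum: 4 + 1 + 28 + 24 + 2 + 12 + 24 + 48 + 2 + 2 = 147.
147 exceeds 144, so the answer is No.

No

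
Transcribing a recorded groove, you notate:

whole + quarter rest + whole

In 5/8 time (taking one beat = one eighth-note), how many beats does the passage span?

One eighth-note beat = 2 sixteenth notes.
In sixteenth notes: whole = 16; quarter rest = 4; whole = 16.
Sum: 16 + 4 + 16 = 36.
36 ÷ 2 = 18 beats.

18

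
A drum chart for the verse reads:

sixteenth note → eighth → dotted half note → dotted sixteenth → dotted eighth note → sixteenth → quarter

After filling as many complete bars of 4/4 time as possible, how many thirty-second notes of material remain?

17

One bar of 4/4 = 32 thirty-second notes.
Each duration in thirty-second notes: sixteenth note = 2; eighth = 4; dotted half note = 24; dotted sixteenth = 3; dotted eighth note = 6; sixteenth = 2; quarter = 8.
Altogether 2 + 4 + 24 + 3 + 6 + 2 + 8 = 49.
49 ÷ 32 = 1 complete bar with 17 thirty-second notes remaining.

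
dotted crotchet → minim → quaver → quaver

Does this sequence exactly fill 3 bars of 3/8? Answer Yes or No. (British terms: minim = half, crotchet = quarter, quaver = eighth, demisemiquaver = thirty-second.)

Yes

One bar of 3/8 = 3 eighth notes, so 3 bars = 9.
In eighth notes: dotted crotchet = 3; minim = 4; quaver = 1; quaver = 1.
Adding: 3 + 4 + 1 + 1 = 9.
9 equals 9, so the answer is Yes.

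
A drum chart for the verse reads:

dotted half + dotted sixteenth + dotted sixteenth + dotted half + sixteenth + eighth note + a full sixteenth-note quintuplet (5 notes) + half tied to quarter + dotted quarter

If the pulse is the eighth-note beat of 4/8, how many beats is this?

One eighth-note beat = 4 thirty-second notes.
Convert each value to thirty-second notes: dotted half = 24; dotted sixteenth = 3; dotted sixteenth = 3; dotted half = 24; sixteenth = 2; eighth note = 4; a full sixteenth-note quintuplet (5 notes) (five quintuplet sixteenths span one quarter) = 8; half tied to quarter (half + quarter) = 24; dotted quarter = 12.
Altogether 24 + 3 + 3 + 24 + 2 + 4 + 8 + 24 + 12 = 104.
104 ÷ 4 = 26 beats.

26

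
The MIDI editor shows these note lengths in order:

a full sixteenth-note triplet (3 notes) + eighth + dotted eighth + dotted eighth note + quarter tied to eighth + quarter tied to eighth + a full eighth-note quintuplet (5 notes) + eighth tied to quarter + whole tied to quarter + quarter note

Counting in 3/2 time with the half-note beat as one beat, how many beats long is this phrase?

7.5

One half-note beat = 8 sixteenth notes.
Each duration in sixteenth notes: a full sixteenth-note triplet (3 notes) (three triplet sixteenths span one eighth) = 2; eighth = 2; dotted eighth = 3; dotted eighth note = 3; quarter tied to eighth (quarter + eighth) = 6; quarter tied to eighth (quarter + eighth) = 6; a full eighth-note quintuplet (5 notes) (five quintuplet eighths span one half) = 8; eighth tied to quarter (eighth + quarter) = 6; whole tied to quarter (whole + quarter) = 20; quarter note = 4.
Altogether 2 + 2 + 3 + 3 + 6 + 6 + 8 + 6 + 20 + 4 = 60.
60 ÷ 8 = 7.5 beats.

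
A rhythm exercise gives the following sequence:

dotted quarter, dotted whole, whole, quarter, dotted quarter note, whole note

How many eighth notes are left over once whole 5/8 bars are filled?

One bar of 5/8 = 5 eighth notes.
Working in eighth notes: dotted quarter = 3; dotted whole = 12; whole = 8; quarter = 2; dotted quarter note = 3; whole note = 8.
Sum: 3 + 12 + 8 + 2 + 3 + 8 = 36.
36 ÷ 5 = 7 complete bars with 1 eighth note remaining.

1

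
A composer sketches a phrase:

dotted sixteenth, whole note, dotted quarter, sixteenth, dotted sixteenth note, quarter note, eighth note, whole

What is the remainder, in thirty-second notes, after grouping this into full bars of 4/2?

32

One bar of 4/2 = 64 thirty-second notes.
Convert each value to thirty-second notes: dotted sixteenth = 3; whole note = 32; dotted quarter = 12; sixteenth = 2; dotted sixteenth note = 3; quarter note = 8; eighth note = 4; whole = 32.
Total: 3 + 32 + 12 + 2 + 3 + 8 + 4 + 32 = 96.
96 ÷ 64 = 1 complete bar with 32 thirty-second notes remaining.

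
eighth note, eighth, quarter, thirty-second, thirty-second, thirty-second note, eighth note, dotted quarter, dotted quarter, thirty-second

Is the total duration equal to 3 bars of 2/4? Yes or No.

One bar of 2/4 = 16 thirty-second notes, so 3 bars = 48.
In thirty-second notes: eighth note = 4; eighth = 4; quarter = 8; thirty-second = 1; thirty-second = 1; thirty-second note = 1; eighth note = 4; dotted quarter = 12; dotted quarter = 12; thirty-second = 1.
Total: 4 + 4 + 8 + 1 + 1 + 1 + 4 + 12 + 12 + 1 = 48.
48 equals 48, so the answer is Yes.

Yes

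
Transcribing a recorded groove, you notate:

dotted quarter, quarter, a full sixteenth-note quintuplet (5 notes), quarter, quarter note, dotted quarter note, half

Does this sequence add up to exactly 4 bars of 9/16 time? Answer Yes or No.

One bar of 9/16 = 9 sixteenth notes, so 4 bars = 36.
Express everything in sixteenth notes: dotted quarter = 6; quarter = 4; a full sixteenth-note quintuplet (5 notes) (five quintuplet sixteenths span one quarter) = 4; quarter = 4; quarter note = 4; dotted quarter note = 6; half = 8.
Sum: 6 + 4 + 4 + 4 + 4 + 6 + 8 = 36.
36 equals 36, so the answer is Yes.

Yes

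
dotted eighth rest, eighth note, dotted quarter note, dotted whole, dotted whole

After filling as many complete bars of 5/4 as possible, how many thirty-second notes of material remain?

One bar of 5/4 = 20 sixteenth notes.
Express everything in sixteenth notes: dotted eighth rest = 3; eighth note = 2; dotted quarter note = 6; dotted whole = 24; dotted whole = 24.
Sum: 3 + 2 + 6 + 24 + 24 = 59.
59 ÷ 20 = 2 complete bars with 19 sixteenth notes remaining = 38 thirty-second notes.

38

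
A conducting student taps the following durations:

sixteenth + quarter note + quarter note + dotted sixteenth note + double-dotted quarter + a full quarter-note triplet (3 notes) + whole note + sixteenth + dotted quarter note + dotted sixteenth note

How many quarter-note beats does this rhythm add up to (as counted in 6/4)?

One quarter-note beat = 8 thirty-second notes.
Each duration in thirty-second notes: sixteenth = 2; quarter note = 8; quarter note = 8; dotted sixteenth note = 3; double-dotted quarter = 14; a full quarter-note triplet (3 notes) (three triplet quarters span one half) = 16; whole note = 32; sixteenth = 2; dotted quarter note = 12; dotted sixteenth note = 3.
Altogether 2 + 8 + 8 + 3 + 14 + 16 + 32 + 2 + 12 + 3 = 100.
100 ÷ 8 = 12.5 beats.

12.5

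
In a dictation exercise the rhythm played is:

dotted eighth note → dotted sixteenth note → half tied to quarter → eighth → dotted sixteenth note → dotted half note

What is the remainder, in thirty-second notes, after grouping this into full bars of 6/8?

One bar of 6/8 = 24 thirty-second notes.
Each duration in thirty-second notes: dotted eighth note = 6; dotted sixteenth note = 3; half tied to quarter (half + quarter) = 24; eighth = 4; dotted sixteenth note = 3; dotted half note = 24.
Adding: 6 + 3 + 24 + 4 + 3 + 24 = 64.
64 ÷ 24 = 2 complete bars with 16 thirty-second notes remaining.

16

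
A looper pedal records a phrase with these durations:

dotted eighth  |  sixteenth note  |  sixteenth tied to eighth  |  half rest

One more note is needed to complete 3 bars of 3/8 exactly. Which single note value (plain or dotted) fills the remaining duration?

dotted eighth note

3 bars of 3/8 = 18 sixteenth notes.
In sixteenth notes: dotted eighth = 3; sixteenth note = 1; sixteenth tied to eighth (sixteenth + eighth) = 3; half rest = 8.
Total: 3 + 1 + 3 + 8 = 15.
Remaining: 18 − 15 = 3 sixteenth notes, which is a dotted eighth note.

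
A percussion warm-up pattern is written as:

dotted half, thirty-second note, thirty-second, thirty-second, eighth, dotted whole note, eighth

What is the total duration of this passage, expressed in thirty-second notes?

83

In thirty-second notes: dotted half = 24; thirty-second note = 1; thirty-second = 1; thirty-second = 1; eighth = 4; dotted whole note = 48; eighth = 4.
Adding: 24 + 1 + 1 + 1 + 4 + 48 + 4 = 83 thirty-second notes.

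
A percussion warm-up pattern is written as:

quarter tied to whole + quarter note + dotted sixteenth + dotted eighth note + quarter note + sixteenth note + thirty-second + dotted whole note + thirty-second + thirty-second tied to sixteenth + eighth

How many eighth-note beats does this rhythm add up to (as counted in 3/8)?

One eighth-note beat = 4 thirty-second notes.
Working in thirty-second notes: quarter tied to whole (quarter + whole) = 40; quarter note = 8; dotted sixteenth = 3; dotted eighth note = 6; quarter note = 8; sixteenth note = 2; thirty-second = 1; dotted whole note = 48; thirty-second = 1; thirty-second tied to sixteenth (thirty-second + sixteenth) = 3; eighth = 4.
Altogether 40 + 8 + 3 + 6 + 8 + 2 + 1 + 48 + 1 + 3 + 4 = 124.
124 ÷ 4 = 31 beats.

31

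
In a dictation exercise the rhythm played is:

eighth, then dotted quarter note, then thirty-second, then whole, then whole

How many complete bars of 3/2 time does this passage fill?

1

One bar of 3/2 = 48 thirty-second notes.
Working in thirty-second notes: eighth = 4; dotted quarter note = 12; thirty-second = 1; whole = 32; whole = 32.
Total: 4 + 12 + 1 + 32 + 32 = 81.
81 ÷ 48 = 1 complete bar with 33 left over.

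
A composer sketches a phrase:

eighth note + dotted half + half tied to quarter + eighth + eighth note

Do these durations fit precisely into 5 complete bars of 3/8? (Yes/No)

Yes

One bar of 3/8 = 3 eighth notes, so 5 bars = 15.
Working in eighth notes: eighth note = 1; dotted half = 6; half tied to quarter (half + quarter) = 6; eighth = 1; eighth note = 1.
Altogether 1 + 6 + 6 + 1 + 1 = 15.
15 equals 15, so the answer is Yes.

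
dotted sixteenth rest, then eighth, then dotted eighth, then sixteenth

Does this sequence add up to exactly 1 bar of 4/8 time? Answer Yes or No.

No

One bar of 4/8 = 16 thirty-second notes.
Working in thirty-second notes: dotted sixteenth rest = 3; eighth = 4; dotted eighth = 6; sixteenth = 2.
Sum: 3 + 4 + 6 + 2 = 15.
15 falls short of 16, so the answer is No.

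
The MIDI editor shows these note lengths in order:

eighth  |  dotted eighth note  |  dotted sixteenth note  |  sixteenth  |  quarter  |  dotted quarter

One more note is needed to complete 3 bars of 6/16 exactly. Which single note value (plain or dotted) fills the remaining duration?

3 bars of 6/16 = 36 thirty-second notes.
Working in thirty-second notes: eighth = 4; dotted eighth note = 6; dotted sixteenth note = 3; sixteenth = 2; quarter = 8; dotted quarter = 12.
Total: 4 + 6 + 3 + 2 + 8 + 12 = 35.
Remaining: 36 − 35 = 1 thirty-second note, which is a thirty-second note.

thirty-second note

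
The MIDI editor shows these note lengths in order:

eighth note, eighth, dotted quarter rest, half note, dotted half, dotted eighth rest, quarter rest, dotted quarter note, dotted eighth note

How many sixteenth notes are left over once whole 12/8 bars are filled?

22

One bar of 12/8 = 24 sixteenth notes.
Working in sixteenth notes: eighth note = 2; eighth = 2; dotted quarter rest = 6; half note = 8; dotted half = 12; dotted eighth rest = 3; quarter rest = 4; dotted quarter note = 6; dotted eighth note = 3.
Total: 2 + 2 + 6 + 8 + 12 + 3 + 4 + 6 + 3 = 46.
46 ÷ 24 = 1 complete bar with 22 sixteenth notes remaining.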